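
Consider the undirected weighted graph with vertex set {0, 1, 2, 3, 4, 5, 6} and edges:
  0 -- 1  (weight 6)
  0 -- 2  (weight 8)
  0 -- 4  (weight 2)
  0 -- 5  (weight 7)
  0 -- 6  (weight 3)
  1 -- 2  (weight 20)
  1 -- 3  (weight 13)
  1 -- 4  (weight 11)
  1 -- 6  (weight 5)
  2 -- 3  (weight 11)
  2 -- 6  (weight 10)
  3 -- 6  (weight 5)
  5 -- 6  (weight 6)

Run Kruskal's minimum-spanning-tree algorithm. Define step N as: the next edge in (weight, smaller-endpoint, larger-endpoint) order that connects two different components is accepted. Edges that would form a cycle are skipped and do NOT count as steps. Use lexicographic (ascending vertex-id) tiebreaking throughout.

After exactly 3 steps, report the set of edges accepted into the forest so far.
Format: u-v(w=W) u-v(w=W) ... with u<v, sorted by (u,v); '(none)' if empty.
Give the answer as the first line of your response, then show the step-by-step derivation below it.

0-4(w=2) 0-6(w=3) 1-6(w=5)

step 1: add edge 0-4 (w=2); MST = {0-4(w=2)}
step 2: add edge 0-6 (w=3); MST = {0-4(w=2) 0-6(w=3)}
step 3: add edge 1-6 (w=5); MST = {0-4(w=2) 0-6(w=3) 1-6(w=5)}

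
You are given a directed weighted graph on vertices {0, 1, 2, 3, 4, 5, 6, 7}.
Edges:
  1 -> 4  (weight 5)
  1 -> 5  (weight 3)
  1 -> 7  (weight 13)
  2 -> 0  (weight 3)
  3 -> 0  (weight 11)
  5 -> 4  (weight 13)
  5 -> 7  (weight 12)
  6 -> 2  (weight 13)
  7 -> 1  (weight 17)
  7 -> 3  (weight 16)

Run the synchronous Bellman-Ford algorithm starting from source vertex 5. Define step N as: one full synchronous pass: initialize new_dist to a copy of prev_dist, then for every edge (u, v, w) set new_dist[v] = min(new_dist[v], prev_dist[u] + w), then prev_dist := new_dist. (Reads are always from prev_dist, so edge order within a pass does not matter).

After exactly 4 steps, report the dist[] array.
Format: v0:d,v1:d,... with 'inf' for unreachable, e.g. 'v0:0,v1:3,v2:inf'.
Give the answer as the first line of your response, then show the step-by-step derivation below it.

v0:39,v1:29,v2:inf,v3:28,v4:13,v5:0,v6:inf,v7:12

step 1: dist = v0:inf,v1:inf,v2:inf,v3:inf,v4:13,v5:0,v6:inf,v7:12
step 2: dist = v0:inf,v1:29,v2:inf,v3:28,v4:13,v5:0,v6:inf,v7:12
step 3: dist = v0:39,v1:29,v2:inf,v3:28,v4:13,v5:0,v6:inf,v7:12
step 4: dist = v0:39,v1:29,v2:inf,v3:28,v4:13,v5:0,v6:inf,v7:12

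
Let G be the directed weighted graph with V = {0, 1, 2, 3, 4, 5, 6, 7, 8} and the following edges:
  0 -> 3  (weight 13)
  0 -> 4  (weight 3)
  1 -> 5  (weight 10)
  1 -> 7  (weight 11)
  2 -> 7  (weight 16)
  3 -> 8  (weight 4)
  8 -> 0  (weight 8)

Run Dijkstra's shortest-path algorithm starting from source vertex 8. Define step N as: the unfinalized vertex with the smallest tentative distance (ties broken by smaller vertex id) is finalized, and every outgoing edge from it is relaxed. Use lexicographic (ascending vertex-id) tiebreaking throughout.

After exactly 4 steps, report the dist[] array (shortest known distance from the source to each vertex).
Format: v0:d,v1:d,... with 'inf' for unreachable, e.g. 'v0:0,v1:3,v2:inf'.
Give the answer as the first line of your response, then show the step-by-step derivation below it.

v0:8,v1:inf,v2:inf,v3:21,v4:11,v5:inf,v6:inf,v7:inf,v8:0

step 1: dist = v0:8,v1:inf,v2:inf,v3:inf,v4:inf,v5:inf,v6:inf,v7:inf,v8:0
step 2: dist = v0:8,v1:inf,v2:inf,v3:21,v4:11,v5:inf,v6:inf,v7:inf,v8:0
step 3: dist = v0:8,v1:inf,v2:inf,v3:21,v4:11,v5:inf,v6:inf,v7:inf,v8:0
step 4: dist = v0:8,v1:inf,v2:inf,v3:21,v4:11,v5:inf,v6:inf,v7:inf,v8:0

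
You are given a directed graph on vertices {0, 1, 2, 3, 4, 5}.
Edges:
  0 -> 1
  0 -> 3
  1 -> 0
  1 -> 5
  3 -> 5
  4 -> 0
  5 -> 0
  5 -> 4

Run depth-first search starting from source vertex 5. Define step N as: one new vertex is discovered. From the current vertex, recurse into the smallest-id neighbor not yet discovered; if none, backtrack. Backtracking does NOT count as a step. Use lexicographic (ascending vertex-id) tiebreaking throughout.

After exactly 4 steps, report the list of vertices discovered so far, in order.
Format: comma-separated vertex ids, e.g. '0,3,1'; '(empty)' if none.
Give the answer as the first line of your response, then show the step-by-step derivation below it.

5,0,1,3

step 1: discover 5; path=5; order=5
step 2: discover 0; path=5>0; order=5,0
step 3: discover 1; path=5>0>1; order=5,0,1
step 4: discover 3; path=5>0>3; order=5,0,1,3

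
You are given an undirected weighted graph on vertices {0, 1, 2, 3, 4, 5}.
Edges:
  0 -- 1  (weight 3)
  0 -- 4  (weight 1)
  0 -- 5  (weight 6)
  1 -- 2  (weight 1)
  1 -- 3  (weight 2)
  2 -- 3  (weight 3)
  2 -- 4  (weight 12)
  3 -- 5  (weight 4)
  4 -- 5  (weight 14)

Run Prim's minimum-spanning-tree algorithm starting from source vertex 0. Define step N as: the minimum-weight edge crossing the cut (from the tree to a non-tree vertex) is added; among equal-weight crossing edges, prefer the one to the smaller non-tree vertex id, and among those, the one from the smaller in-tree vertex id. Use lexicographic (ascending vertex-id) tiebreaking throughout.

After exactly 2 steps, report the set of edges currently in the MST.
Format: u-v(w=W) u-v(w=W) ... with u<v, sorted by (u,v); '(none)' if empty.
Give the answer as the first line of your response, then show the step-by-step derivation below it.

0-1(w=3) 0-4(w=1)

step 1: add edge 0-4 (w=1); MST = {0-4(w=1)}
step 2: add edge 0-1 (w=3); MST = {0-1(w=3) 0-4(w=1)}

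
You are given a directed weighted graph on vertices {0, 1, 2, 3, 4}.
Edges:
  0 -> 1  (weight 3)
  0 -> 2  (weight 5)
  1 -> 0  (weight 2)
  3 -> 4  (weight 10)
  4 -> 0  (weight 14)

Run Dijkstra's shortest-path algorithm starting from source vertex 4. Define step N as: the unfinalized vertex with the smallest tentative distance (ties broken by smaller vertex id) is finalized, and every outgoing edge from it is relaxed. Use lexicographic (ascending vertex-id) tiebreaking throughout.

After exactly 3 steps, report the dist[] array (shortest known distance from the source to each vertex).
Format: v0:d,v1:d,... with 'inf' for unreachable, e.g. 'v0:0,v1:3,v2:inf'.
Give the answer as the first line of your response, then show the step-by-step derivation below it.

v0:14,v1:17,v2:19,v3:inf,v4:0

step 1: dist = v0:14,v1:inf,v2:inf,v3:inf,v4:0
step 2: dist = v0:14,v1:17,v2:19,v3:inf,v4:0
step 3: dist = v0:14,v1:17,v2:19,v3:inf,v4:0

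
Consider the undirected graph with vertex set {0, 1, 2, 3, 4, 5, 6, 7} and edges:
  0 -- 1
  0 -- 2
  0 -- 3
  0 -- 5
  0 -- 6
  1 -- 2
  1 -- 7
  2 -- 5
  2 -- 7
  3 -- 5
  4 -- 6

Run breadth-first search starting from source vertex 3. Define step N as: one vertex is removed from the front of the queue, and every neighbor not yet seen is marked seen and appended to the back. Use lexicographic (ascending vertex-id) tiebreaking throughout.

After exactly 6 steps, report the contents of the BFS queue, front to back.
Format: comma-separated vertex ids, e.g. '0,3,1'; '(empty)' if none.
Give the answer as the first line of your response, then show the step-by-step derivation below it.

7,4

step 1: dequeue 3; queue=[0,5]; order=3
step 2: dequeue 0; queue=[5,1,2,6]; order=3,0
step 3: dequeue 5; queue=[1,2,6]; order=3,0,5
step 4: dequeue 1; queue=[2,6,7]; order=3,0,5,1
step 5: dequeue 2; queue=[6,7]; order=3,0,5,1,2
step 6: dequeue 6; queue=[7,4]; order=3,0,5,1,2,6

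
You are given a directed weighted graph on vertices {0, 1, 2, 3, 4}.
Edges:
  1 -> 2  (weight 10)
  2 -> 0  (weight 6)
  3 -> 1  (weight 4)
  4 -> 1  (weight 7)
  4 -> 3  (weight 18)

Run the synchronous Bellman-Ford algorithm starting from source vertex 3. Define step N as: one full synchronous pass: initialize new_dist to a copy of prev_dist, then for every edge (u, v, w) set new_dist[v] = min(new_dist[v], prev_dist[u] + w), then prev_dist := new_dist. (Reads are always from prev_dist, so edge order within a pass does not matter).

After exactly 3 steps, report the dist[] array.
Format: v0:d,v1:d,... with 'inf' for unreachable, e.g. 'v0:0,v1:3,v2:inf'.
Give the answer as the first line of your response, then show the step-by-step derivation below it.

v0:20,v1:4,v2:14,v3:0,v4:inf

step 1: dist = v0:inf,v1:4,v2:inf,v3:0,v4:inf
step 2: dist = v0:inf,v1:4,v2:14,v3:0,v4:inf
step 3: dist = v0:20,v1:4,v2:14,v3:0,v4:inf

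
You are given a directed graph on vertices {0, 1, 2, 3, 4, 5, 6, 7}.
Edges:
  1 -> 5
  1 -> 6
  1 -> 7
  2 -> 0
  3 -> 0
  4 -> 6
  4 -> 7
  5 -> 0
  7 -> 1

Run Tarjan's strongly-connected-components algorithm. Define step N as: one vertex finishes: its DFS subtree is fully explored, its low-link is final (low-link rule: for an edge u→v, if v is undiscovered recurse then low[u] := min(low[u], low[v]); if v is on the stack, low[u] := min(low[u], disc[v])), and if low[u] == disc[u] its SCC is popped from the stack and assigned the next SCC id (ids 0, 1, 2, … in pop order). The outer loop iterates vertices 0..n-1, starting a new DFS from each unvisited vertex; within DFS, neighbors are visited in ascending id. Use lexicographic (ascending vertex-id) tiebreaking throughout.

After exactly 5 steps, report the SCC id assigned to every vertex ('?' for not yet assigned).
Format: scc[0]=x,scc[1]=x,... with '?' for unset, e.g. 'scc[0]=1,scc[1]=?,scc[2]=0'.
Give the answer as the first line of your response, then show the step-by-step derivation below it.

scc[0]=0,scc[1]=3,scc[2]=?,scc[3]=?,scc[4]=?,scc[5]=1,scc[6]=2,scc[7]=3

step 1: low=(low[0]=0,low[1]=?,low[2]=?,low[3]=?,low[4]=?,low[5]=?,low[6]=?,low[7]=?); scc=(scc[0]=0,scc[1]=?,scc[2]=?,scc[3]=?,scc[4]=?,scc[5]=?,scc[6]=?,scc[7]=?)
step 2: low=(low[0]=0,low[1]=1,low[2]=?,low[3]=?,low[4]=?,low[5]=2,low[6]=?,low[7]=?); scc=(scc[0]=0,scc[1]=?,scc[2]=?,scc[3]=?,scc[4]=?,scc[5]=1,scc[6]=?,scc[7]=?)
step 3: low=(low[0]=0,low[1]=1,low[2]=?,low[3]=?,low[4]=?,low[5]=2,low[6]=3,low[7]=?); scc=(scc[0]=0,scc[1]=?,scc[2]=?,scc[3]=?,scc[4]=?,scc[5]=1,scc[6]=2,scc[7]=?)
step 4: low=(low[0]=0,low[1]=1,low[2]=?,low[3]=?,low[4]=?,low[5]=2,low[6]=3,low[7]=1); scc=(scc[0]=0,scc[1]=?,scc[2]=?,scc[3]=?,scc[4]=?,scc[5]=1,scc[6]=2,scc[7]=?)
step 5: low=(low[0]=0,low[1]=1,low[2]=?,low[3]=?,low[4]=?,low[5]=2,low[6]=3,low[7]=1); scc=(scc[0]=0,scc[1]=3,scc[2]=?,scc[3]=?,scc[4]=?,scc[5]=1,scc[6]=2,scc[7]=3)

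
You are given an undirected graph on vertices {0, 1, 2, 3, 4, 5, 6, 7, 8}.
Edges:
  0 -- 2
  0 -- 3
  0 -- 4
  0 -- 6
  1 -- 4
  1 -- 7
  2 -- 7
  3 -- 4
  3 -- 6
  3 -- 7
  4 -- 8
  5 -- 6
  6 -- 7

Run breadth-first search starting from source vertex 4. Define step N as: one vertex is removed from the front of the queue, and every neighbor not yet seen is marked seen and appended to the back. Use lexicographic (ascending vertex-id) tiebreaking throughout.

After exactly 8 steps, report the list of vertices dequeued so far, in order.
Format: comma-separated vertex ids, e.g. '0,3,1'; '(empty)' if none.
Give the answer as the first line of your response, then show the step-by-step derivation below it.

4,0,1,3,8,2,6,7

step 1: dequeue 4; queue=[0,1,3,8]; order=4
step 2: dequeue 0; queue=[1,3,8,2,6]; order=4,0
step 3: dequeue 1; queue=[3,8,2,6,7]; order=4,0,1
step 4: dequeue 3; queue=[8,2,6,7]; order=4,0,1,3
step 5: dequeue 8; queue=[2,6,7]; order=4,0,1,3,8
step 6: dequeue 2; queue=[6,7]; order=4,0,1,3,8,2
step 7: dequeue 6; queue=[7,5]; order=4,0,1,3,8,2,6
step 8: dequeue 7; queue=[5]; order=4,0,1,3,8,2,6,7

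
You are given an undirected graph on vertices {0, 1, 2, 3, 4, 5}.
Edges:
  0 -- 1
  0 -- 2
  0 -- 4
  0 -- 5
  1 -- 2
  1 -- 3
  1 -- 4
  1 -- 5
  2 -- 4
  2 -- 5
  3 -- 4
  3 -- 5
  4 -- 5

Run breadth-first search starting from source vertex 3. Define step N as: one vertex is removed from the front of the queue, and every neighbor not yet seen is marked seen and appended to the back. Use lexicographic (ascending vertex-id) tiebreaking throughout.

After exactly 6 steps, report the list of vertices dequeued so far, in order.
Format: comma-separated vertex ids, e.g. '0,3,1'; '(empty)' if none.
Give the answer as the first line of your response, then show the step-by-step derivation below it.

3,1,4,5,0,2

step 1: dequeue 3; queue=[1,4,5]; order=3
step 2: dequeue 1; queue=[4,5,0,2]; order=3,1
step 3: dequeue 4; queue=[5,0,2]; order=3,1,4
step 4: dequeue 5; queue=[0,2]; order=3,1,4,5
step 5: dequeue 0; queue=[2]; order=3,1,4,5,0
step 6: dequeue 2; queue=[(empty)]; order=3,1,4,5,0,2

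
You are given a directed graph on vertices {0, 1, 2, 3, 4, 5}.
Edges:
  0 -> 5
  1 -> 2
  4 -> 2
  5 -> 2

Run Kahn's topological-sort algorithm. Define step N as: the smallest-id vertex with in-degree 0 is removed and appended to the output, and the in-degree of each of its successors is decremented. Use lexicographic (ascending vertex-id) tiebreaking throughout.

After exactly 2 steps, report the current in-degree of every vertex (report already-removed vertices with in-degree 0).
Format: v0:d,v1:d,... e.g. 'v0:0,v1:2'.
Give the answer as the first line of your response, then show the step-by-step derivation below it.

v0:0,v1:0,v2:2,v3:0,v4:0,v5:0

step 1: output 0; order=[0]; indeg=(0,0,3,0,0,0)
step 2: output 1; order=[0,1]; indeg=(0,0,2,0,0,0)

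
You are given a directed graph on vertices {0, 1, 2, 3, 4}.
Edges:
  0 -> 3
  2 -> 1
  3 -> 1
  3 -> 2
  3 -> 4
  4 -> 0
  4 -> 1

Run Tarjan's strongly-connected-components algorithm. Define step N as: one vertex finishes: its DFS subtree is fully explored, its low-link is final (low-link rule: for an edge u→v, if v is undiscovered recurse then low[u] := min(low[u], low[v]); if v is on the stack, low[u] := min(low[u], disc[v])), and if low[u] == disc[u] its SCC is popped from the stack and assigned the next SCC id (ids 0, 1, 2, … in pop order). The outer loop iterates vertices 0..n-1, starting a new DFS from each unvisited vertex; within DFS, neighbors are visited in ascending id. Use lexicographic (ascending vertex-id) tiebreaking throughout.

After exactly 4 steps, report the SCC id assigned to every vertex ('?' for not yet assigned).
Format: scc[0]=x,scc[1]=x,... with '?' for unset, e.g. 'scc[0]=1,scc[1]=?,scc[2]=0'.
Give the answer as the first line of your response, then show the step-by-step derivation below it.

scc[0]=?,scc[1]=0,scc[2]=1,scc[3]=?,scc[4]=?

step 1: low=(low[0]=0,low[1]=2,low[2]=?,low[3]=1,low[4]=?); scc=(scc[0]=?,scc[1]=0,scc[2]=?,scc[3]=?,scc[4]=?)
step 2: low=(low[0]=0,low[1]=2,low[2]=3,low[3]=1,low[4]=?); scc=(scc[0]=?,scc[1]=0,scc[2]=1,scc[3]=?,scc[4]=?)
step 3: low=(low[0]=0,low[1]=2,low[2]=3,low[3]=1,low[4]=0); scc=(scc[0]=?,scc[1]=0,scc[2]=1,scc[3]=?,scc[4]=?)
step 4: low=(low[0]=0,low[1]=2,low[2]=3,low[3]=0,low[4]=0); scc=(scc[0]=?,scc[1]=0,scc[2]=1,scc[3]=?,scc[4]=?)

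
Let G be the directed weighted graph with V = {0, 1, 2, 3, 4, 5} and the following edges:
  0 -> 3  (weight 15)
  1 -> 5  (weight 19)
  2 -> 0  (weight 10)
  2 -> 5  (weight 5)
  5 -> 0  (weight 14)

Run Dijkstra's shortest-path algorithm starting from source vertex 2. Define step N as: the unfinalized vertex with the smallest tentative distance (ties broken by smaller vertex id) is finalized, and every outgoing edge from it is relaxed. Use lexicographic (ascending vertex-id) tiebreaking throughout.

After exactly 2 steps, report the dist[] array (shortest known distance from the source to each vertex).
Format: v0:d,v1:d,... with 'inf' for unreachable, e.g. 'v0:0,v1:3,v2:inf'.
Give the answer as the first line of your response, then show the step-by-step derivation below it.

v0:10,v1:inf,v2:0,v3:inf,v4:inf,v5:5

step 1: dist = v0:10,v1:inf,v2:0,v3:inf,v4:inf,v5:5
step 2: dist = v0:10,v1:inf,v2:0,v3:inf,v4:inf,v5:5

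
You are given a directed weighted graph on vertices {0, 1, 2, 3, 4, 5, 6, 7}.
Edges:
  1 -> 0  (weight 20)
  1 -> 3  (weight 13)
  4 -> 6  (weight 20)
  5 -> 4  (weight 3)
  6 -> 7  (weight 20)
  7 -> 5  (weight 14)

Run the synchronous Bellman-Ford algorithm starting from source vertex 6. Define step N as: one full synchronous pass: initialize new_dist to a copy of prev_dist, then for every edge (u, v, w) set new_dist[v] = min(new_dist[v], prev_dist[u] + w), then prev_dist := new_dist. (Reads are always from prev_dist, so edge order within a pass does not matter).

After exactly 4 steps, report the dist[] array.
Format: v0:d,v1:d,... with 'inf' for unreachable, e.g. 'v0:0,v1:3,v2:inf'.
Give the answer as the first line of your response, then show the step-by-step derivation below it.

v0:inf,v1:inf,v2:inf,v3:inf,v4:37,v5:34,v6:0,v7:20

step 1: dist = v0:inf,v1:inf,v2:inf,v3:inf,v4:inf,v5:inf,v6:0,v7:20
step 2: dist = v0:inf,v1:inf,v2:inf,v3:inf,v4:inf,v5:34,v6:0,v7:20
step 3: dist = v0:inf,v1:inf,v2:inf,v3:inf,v4:37,v5:34,v6:0,v7:20
step 4: dist = v0:inf,v1:inf,v2:inf,v3:inf,v4:37,v5:34,v6:0,v7:20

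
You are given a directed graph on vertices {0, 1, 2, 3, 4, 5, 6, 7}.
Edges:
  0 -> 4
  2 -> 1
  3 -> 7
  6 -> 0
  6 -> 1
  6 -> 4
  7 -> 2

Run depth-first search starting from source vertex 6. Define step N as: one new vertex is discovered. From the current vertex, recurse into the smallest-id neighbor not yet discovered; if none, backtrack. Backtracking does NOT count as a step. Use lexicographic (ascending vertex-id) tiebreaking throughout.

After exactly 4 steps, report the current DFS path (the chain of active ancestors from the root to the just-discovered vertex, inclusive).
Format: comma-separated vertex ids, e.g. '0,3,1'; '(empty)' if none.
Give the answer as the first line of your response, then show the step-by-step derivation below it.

6,1

step 1: discover 6; path=6; order=6
step 2: discover 0; path=6>0; order=6,0
step 3: discover 4; path=6>0>4; order=6,0,4
step 4: discover 1; path=6>1; order=6,0,4,1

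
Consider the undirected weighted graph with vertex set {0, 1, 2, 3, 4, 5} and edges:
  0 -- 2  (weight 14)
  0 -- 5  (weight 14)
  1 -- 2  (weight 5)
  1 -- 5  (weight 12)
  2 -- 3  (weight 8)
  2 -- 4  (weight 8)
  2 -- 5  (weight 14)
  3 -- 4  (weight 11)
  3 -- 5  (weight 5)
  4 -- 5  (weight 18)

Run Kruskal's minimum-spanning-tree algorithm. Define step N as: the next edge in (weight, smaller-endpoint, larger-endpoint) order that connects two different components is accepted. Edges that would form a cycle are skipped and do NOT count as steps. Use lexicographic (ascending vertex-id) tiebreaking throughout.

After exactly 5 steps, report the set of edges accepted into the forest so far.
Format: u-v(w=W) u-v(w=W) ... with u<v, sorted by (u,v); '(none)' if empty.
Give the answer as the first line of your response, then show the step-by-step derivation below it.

0-2(w=14) 1-2(w=5) 2-3(w=8) 2-4(w=8) 3-5(w=5)

step 1: add edge 1-2 (w=5); MST = {1-2(w=5)}
step 2: add edge 3-5 (w=5); MST = {1-2(w=5) 3-5(w=5)}
step 3: add edge 2-3 (w=8); MST = {1-2(w=5) 2-3(w=8) 3-5(w=5)}
step 4: add edge 2-4 (w=8); MST = {1-2(w=5) 2-3(w=8) 2-4(w=8) 3-5(w=5)}
step 5: add edge 0-2 (w=14); MST = {0-2(w=14) 1-2(w=5) 2-3(w=8) 2-4(w=8) 3-5(w=5)}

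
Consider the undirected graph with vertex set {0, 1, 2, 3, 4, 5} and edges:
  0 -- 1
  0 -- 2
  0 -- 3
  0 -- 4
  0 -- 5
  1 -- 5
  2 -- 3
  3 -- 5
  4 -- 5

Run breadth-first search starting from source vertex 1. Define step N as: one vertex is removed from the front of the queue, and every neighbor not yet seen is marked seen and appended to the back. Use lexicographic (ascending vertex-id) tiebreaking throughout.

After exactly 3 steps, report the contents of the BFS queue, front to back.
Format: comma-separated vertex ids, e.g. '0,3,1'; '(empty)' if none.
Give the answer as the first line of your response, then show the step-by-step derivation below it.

2,3,4

step 1: dequeue 1; queue=[0,5]; order=1
step 2: dequeue 0; queue=[5,2,3,4]; order=1,0
step 3: dequeue 5; queue=[2,3,4]; order=1,0,5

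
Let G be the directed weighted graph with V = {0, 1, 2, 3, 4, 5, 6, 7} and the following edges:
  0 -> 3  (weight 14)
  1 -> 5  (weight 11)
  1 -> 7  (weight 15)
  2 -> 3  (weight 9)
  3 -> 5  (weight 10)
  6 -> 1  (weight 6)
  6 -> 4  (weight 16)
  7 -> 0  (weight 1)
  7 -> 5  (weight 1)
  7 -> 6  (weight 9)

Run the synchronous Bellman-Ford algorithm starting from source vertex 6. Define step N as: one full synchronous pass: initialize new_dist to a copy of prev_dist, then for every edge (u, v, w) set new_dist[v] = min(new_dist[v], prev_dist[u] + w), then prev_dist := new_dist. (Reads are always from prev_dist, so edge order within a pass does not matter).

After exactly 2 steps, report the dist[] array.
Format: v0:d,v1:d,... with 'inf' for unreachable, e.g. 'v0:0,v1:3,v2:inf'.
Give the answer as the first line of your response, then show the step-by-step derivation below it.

v0:inf,v1:6,v2:inf,v3:inf,v4:16,v5:17,v6:0,v7:21

step 1: dist = v0:inf,v1:6,v2:inf,v3:inf,v4:16,v5:inf,v6:0,v7:inf
step 2: dist = v0:inf,v1:6,v2:inf,v3:inf,v4:16,v5:17,v6:0,v7:21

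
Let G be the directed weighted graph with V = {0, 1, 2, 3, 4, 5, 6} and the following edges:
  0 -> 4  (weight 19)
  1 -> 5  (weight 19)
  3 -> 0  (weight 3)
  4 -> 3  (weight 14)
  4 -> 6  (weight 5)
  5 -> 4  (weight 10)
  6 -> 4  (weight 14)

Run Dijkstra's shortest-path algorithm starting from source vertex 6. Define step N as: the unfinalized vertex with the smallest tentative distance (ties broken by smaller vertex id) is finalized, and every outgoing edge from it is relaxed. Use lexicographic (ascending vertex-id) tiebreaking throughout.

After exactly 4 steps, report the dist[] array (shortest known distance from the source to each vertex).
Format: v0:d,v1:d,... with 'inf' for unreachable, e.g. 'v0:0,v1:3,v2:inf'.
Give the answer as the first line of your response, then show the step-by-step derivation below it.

v0:31,v1:inf,v2:inf,v3:28,v4:14,v5:inf,v6:0

step 1: dist = v0:inf,v1:inf,v2:inf,v3:inf,v4:14,v5:inf,v6:0
step 2: dist = v0:inf,v1:inf,v2:inf,v3:28,v4:14,v5:inf,v6:0
step 3: dist = v0:31,v1:inf,v2:inf,v3:28,v4:14,v5:inf,v6:0
step 4: dist = v0:31,v1:inf,v2:inf,v3:28,v4:14,v5:inf,v6:0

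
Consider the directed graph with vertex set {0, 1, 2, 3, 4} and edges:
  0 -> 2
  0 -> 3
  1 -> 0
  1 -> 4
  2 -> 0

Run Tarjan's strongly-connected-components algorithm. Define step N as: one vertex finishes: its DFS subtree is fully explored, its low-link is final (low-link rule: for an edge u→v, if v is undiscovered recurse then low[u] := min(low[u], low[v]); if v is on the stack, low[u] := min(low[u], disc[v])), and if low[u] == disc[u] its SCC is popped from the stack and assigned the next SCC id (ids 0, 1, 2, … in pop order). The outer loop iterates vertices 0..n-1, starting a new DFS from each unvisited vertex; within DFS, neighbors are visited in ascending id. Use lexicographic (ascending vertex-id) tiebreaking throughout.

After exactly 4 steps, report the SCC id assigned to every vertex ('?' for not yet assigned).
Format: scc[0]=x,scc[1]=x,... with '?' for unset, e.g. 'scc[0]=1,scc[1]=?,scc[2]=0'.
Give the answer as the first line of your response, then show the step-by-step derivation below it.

scc[0]=1,scc[1]=?,scc[2]=1,scc[3]=0,scc[4]=2

step 1: low=(low[0]=0,low[1]=?,low[2]=0,low[3]=?,low[4]=?); scc=(scc[0]=?,scc[1]=?,scc[2]=?,scc[3]=?,scc[4]=?)
step 2: low=(low[0]=0,low[1]=?,low[2]=0,low[3]=2,low[4]=?); scc=(scc[0]=?,scc[1]=?,scc[2]=?,scc[3]=0,scc[4]=?)
step 3: low=(low[0]=0,low[1]=?,low[2]=0,low[3]=2,low[4]=?); scc=(scc[0]=1,scc[1]=?,scc[2]=1,scc[3]=0,scc[4]=?)
step 4: low=(low[0]=0,low[1]=3,low[2]=0,low[3]=2,low[4]=4); scc=(scc[0]=1,scc[1]=?,scc[2]=1,scc[3]=0,scc[4]=2)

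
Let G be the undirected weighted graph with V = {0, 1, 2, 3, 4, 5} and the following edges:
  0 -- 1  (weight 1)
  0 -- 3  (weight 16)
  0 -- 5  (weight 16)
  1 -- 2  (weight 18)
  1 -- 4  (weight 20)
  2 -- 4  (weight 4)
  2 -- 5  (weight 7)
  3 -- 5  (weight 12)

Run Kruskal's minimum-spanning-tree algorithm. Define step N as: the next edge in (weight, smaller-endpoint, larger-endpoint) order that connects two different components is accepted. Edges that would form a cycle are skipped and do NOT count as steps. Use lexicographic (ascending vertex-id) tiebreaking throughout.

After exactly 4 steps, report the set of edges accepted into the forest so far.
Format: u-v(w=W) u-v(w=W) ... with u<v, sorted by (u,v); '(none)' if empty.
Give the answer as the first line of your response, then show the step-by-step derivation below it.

0-1(w=1) 2-4(w=4) 2-5(w=7) 3-5(w=12)

step 1: add edge 0-1 (w=1); MST = {0-1(w=1)}
step 2: add edge 2-4 (w=4); MST = {0-1(w=1) 2-4(w=4)}
step 3: add edge 2-5 (w=7); MST = {0-1(w=1) 2-4(w=4) 2-5(w=7)}
step 4: add edge 3-5 (w=12); MST = {0-1(w=1) 2-4(w=4) 2-5(w=7) 3-5(w=12)}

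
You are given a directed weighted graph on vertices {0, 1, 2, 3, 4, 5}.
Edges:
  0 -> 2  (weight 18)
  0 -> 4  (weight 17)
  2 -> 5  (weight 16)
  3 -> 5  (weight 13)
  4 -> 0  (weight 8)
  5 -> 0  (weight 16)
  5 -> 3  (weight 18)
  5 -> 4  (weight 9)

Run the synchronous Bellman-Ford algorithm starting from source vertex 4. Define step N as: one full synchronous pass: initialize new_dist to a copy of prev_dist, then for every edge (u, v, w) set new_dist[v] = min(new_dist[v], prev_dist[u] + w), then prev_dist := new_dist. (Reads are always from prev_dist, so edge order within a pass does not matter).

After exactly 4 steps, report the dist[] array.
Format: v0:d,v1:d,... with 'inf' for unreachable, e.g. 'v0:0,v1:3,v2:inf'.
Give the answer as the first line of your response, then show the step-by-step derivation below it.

v0:8,v1:inf,v2:26,v3:60,v4:0,v5:42

step 1: dist = v0:8,v1:inf,v2:inf,v3:inf,v4:0,v5:inf
step 2: dist = v0:8,v1:inf,v2:26,v3:inf,v4:0,v5:inf
step 3: dist = v0:8,v1:inf,v2:26,v3:inf,v4:0,v5:42
step 4: dist = v0:8,v1:inf,v2:26,v3:60,v4:0,v5:42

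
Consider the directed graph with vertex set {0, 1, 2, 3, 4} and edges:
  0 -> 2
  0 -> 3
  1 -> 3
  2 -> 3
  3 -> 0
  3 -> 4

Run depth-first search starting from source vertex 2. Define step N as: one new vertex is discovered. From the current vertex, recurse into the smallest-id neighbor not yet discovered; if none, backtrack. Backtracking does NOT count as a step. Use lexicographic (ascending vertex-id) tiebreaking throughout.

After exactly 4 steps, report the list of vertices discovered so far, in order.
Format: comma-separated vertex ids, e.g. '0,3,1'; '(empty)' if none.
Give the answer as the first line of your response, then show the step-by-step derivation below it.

2,3,0,4

step 1: discover 2; path=2; order=2
step 2: discover 3; path=2>3; order=2,3
step 3: discover 0; path=2>3>0; order=2,3,0
step 4: discover 4; path=2>3>4; order=2,3,0,4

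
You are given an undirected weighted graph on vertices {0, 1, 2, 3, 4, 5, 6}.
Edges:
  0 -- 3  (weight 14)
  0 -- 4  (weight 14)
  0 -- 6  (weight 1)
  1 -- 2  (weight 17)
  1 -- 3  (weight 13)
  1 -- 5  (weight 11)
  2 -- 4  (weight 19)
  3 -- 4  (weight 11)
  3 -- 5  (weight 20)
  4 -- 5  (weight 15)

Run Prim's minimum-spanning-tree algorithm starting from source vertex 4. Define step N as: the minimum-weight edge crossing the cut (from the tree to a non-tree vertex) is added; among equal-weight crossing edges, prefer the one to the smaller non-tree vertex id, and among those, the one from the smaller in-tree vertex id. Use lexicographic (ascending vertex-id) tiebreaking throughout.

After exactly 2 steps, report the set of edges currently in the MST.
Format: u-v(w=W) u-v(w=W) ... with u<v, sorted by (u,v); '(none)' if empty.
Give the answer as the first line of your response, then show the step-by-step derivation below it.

1-3(w=13) 3-4(w=11)

step 1: add edge 3-4 (w=11); MST = {3-4(w=11)}
step 2: add edge 1-3 (w=13); MST = {1-3(w=13) 3-4(w=11)}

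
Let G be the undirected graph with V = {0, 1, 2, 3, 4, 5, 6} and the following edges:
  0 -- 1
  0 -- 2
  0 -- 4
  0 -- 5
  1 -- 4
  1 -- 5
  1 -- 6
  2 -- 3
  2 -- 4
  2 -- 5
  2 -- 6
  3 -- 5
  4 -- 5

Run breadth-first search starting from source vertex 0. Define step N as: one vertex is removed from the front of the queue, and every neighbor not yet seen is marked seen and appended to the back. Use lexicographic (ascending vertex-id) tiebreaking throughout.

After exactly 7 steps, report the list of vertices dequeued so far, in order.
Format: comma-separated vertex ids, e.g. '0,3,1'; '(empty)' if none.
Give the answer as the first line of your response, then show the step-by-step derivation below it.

0,1,2,4,5,6,3

step 1: dequeue 0; queue=[1,2,4,5]; order=0
step 2: dequeue 1; queue=[2,4,5,6]; order=0,1
step 3: dequeue 2; queue=[4,5,6,3]; order=0,1,2
step 4: dequeue 4; queue=[5,6,3]; order=0,1,2,4
step 5: dequeue 5; queue=[6,3]; order=0,1,2,4,5
step 6: dequeue 6; queue=[3]; order=0,1,2,4,5,6
step 7: dequeue 3; queue=[(empty)]; order=0,1,2,4,5,6,3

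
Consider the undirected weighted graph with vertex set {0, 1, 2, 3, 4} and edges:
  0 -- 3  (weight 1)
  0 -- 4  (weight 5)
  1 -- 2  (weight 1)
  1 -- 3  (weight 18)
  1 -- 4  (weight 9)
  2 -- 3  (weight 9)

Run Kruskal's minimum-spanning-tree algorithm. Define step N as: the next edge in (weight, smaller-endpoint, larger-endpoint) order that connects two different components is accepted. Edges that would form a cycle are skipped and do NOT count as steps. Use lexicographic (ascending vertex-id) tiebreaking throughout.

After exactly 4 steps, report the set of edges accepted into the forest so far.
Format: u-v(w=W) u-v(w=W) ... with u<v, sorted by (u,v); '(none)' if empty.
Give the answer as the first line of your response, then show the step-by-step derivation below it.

0-3(w=1) 0-4(w=5) 1-2(w=1) 1-4(w=9)

step 1: add edge 0-3 (w=1); MST = {0-3(w=1)}
step 2: add edge 1-2 (w=1); MST = {0-3(w=1) 1-2(w=1)}
step 3: add edge 0-4 (w=5); MST = {0-3(w=1) 0-4(w=5) 1-2(w=1)}
step 4: add edge 1-4 (w=9); MST = {0-3(w=1) 0-4(w=5) 1-2(w=1) 1-4(w=9)}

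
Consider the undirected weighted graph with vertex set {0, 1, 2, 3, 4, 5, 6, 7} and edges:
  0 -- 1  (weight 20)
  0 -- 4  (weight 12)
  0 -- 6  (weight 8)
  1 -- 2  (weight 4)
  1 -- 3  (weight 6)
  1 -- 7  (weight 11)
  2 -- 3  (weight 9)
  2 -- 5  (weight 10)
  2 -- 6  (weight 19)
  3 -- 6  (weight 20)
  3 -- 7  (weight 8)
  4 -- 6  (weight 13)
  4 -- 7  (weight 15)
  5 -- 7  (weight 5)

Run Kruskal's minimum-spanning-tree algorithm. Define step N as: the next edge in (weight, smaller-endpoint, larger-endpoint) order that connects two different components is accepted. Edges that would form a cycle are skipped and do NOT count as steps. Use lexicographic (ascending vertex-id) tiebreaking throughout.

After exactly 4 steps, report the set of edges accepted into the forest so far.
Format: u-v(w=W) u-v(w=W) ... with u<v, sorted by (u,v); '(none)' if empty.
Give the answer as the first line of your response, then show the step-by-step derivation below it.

0-6(w=8) 1-2(w=4) 1-3(w=6) 5-7(w=5)

step 1: add edge 1-2 (w=4); MST = {1-2(w=4)}
step 2: add edge 5-7 (w=5); MST = {1-2(w=4) 5-7(w=5)}
step 3: add edge 1-3 (w=6); MST = {1-2(w=4) 1-3(w=6) 5-7(w=5)}
step 4: add edge 0-6 (w=8); MST = {0-6(w=8) 1-2(w=4) 1-3(w=6) 5-7(w=5)}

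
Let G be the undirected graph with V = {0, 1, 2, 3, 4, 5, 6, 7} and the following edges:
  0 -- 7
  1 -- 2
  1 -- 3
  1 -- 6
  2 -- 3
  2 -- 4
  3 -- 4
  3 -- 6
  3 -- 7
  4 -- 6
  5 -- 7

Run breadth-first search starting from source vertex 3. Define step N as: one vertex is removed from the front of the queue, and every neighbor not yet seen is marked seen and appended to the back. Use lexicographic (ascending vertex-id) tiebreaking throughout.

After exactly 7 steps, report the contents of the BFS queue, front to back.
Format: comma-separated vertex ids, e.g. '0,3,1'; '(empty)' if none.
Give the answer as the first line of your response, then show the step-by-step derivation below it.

5

step 1: dequeue 3; queue=[1,2,4,6,7]; order=3
step 2: dequeue 1; queue=[2,4,6,7]; order=3,1
step 3: dequeue 2; queue=[4,6,7]; order=3,1,2
step 4: dequeue 4; queue=[6,7]; order=3,1,2,4
step 5: dequeue 6; queue=[7]; order=3,1,2,4,6
step 6: dequeue 7; queue=[0,5]; order=3,1,2,4,6,7
step 7: dequeue 0; queue=[5]; order=3,1,2,4,6,7,0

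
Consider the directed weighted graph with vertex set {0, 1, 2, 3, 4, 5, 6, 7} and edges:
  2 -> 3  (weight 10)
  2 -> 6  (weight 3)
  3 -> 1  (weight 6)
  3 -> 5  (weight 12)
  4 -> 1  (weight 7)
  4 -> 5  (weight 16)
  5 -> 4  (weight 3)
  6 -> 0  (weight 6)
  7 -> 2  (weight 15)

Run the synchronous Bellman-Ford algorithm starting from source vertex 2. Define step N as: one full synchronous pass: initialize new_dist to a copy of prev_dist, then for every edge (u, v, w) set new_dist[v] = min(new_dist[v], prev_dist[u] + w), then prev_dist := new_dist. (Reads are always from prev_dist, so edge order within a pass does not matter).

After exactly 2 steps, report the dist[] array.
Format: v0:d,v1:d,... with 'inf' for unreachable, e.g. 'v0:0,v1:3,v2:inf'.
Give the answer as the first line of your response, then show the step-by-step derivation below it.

v0:9,v1:16,v2:0,v3:10,v4:inf,v5:22,v6:3,v7:inf

step 1: dist = v0:inf,v1:inf,v2:0,v3:10,v4:inf,v5:inf,v6:3,v7:inf
step 2: dist = v0:9,v1:16,v2:0,v3:10,v4:inf,v5:22,v6:3,v7:inf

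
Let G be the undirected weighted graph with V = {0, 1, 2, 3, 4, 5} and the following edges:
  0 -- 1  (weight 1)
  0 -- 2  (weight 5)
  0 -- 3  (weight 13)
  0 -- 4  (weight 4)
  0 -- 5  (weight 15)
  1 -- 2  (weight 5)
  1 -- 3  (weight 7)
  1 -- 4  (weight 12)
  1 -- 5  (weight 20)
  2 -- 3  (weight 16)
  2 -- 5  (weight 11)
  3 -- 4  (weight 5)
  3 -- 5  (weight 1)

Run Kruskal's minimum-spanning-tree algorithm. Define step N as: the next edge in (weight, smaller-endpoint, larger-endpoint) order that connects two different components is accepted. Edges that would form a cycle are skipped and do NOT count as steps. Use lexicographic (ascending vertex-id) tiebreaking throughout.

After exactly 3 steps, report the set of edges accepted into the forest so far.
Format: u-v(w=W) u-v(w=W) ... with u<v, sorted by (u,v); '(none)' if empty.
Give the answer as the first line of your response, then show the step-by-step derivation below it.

0-1(w=1) 0-4(w=4) 3-5(w=1)

step 1: add edge 0-1 (w=1); MST = {0-1(w=1)}
step 2: add edge 3-5 (w=1); MST = {0-1(w=1) 3-5(w=1)}
step 3: add edge 0-4 (w=4); MST = {0-1(w=1) 0-4(w=4) 3-5(w=1)}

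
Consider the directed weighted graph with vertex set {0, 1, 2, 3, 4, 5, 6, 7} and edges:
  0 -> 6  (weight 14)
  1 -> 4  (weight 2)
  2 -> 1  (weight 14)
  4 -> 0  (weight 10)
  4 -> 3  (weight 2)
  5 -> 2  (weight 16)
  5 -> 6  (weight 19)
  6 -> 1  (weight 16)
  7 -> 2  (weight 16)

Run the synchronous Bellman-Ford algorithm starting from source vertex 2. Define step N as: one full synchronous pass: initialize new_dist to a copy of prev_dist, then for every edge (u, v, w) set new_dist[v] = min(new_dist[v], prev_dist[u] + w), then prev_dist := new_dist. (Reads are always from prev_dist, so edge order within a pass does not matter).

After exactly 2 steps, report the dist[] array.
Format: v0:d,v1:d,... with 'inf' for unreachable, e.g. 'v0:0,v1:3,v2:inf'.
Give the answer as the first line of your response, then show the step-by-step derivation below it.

v0:inf,v1:14,v2:0,v3:inf,v4:16,v5:inf,v6:inf,v7:inf

step 1: dist = v0:inf,v1:14,v2:0,v3:inf,v4:inf,v5:inf,v6:inf,v7:inf
step 2: dist = v0:inf,v1:14,v2:0,v3:inf,v4:16,v5:inf,v6:inf,v7:inf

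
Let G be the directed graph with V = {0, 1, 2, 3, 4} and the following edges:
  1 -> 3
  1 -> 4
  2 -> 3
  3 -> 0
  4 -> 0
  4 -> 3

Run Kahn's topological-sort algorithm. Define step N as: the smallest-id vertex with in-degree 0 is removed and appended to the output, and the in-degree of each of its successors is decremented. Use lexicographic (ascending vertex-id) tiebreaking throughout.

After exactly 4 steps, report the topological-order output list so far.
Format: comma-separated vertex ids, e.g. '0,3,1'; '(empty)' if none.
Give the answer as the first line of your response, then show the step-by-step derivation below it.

1,2,4,3

step 1: output 1; order=[1]; indeg=(2,0,0,2,0)
step 2: output 2; order=[1,2]; indeg=(2,0,0,1,0)
step 3: output 4; order=[1,2,4]; indeg=(1,0,0,0,0)
step 4: output 3; order=[1,2,4,3]; indeg=(0,0,0,0,0)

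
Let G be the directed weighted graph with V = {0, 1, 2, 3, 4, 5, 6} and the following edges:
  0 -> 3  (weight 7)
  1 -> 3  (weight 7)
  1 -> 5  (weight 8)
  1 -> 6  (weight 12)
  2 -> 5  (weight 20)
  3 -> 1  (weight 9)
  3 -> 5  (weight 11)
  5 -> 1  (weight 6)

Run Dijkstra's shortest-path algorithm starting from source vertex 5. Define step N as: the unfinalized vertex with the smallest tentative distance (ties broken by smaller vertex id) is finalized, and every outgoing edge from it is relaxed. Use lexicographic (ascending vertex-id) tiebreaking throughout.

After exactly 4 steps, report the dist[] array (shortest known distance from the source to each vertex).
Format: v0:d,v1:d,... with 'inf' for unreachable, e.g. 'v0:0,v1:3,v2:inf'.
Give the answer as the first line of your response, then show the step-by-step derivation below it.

v0:inf,v1:6,v2:inf,v3:13,v4:inf,v5:0,v6:18

step 1: dist = v0:inf,v1:6,v2:inf,v3:inf,v4:inf,v5:0,v6:inf
step 2: dist = v0:inf,v1:6,v2:inf,v3:13,v4:inf,v5:0,v6:18
step 3: dist = v0:inf,v1:6,v2:inf,v3:13,v4:inf,v5:0,v6:18
step 4: dist = v0:inf,v1:6,v2:inf,v3:13,v4:inf,v5:0,v6:18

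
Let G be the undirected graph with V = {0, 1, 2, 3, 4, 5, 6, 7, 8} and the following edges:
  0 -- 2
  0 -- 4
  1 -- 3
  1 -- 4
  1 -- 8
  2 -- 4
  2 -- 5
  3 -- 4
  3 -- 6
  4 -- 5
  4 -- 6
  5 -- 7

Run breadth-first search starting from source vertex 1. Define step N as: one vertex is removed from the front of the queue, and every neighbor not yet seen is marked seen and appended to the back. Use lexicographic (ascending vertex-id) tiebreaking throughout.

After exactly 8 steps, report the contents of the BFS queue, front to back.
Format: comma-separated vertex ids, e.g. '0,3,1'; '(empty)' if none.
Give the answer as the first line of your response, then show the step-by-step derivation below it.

7

step 1: dequeue 1; queue=[3,4,8]; order=1
step 2: dequeue 3; queue=[4,8,6]; order=1,3
step 3: dequeue 4; queue=[8,6,0,2,5]; order=1,3,4
step 4: dequeue 8; queue=[6,0,2,5]; order=1,3,4,8
step 5: dequeue 6; queue=[0,2,5]; order=1,3,4,8,6
step 6: dequeue 0; queue=[2,5]; order=1,3,4,8,6,0
step 7: dequeue 2; queue=[5]; order=1,3,4,8,6,0,2
step 8: dequeue 5; queue=[7]; order=1,3,4,8,6,0,2,5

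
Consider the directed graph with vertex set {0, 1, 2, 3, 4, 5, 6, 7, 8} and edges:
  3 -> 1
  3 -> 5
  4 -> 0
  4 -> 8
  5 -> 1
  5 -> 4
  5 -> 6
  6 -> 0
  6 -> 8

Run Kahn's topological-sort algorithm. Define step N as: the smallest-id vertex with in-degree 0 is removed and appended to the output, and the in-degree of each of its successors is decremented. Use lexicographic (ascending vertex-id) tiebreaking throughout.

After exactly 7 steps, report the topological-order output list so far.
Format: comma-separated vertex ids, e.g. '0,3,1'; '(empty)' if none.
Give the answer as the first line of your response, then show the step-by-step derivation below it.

2,3,5,1,4,6,0

step 1: output 2; order=[2]; indeg=(2,2,0,0,1,1,1,0,2)
step 2: output 3; order=[2,3]; indeg=(2,1,0,0,1,0,1,0,2)
step 3: output 5; order=[2,3,5]; indeg=(2,0,0,0,0,0,0,0,2)
step 4: output 1; order=[2,3,5,1]; indeg=(2,0,0,0,0,0,0,0,2)
step 5: output 4; order=[2,3,5,1,4]; indeg=(1,0,0,0,0,0,0,0,1)
step 6: output 6; order=[2,3,5,1,4,6]; indeg=(0,0,0,0,0,0,0,0,0)
step 7: output 0; order=[2,3,5,1,4,6,0]; indeg=(0,0,0,0,0,0,0,0,0)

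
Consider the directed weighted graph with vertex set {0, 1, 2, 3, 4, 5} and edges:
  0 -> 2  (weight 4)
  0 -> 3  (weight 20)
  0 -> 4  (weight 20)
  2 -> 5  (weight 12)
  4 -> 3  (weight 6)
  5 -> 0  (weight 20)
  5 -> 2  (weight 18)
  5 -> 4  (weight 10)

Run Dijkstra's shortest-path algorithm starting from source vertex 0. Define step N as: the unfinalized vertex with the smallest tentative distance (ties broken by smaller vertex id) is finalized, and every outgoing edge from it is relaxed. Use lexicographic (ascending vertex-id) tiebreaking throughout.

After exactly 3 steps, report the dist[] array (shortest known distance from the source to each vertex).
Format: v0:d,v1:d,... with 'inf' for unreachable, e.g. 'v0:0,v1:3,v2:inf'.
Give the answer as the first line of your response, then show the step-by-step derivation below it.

v0:0,v1:inf,v2:4,v3:20,v4:20,v5:16

step 1: dist = v0:0,v1:inf,v2:4,v3:20,v4:20,v5:inf
step 2: dist = v0:0,v1:inf,v2:4,v3:20,v4:20,v5:16
step 3: dist = v0:0,v1:inf,v2:4,v3:20,v4:20,v5:16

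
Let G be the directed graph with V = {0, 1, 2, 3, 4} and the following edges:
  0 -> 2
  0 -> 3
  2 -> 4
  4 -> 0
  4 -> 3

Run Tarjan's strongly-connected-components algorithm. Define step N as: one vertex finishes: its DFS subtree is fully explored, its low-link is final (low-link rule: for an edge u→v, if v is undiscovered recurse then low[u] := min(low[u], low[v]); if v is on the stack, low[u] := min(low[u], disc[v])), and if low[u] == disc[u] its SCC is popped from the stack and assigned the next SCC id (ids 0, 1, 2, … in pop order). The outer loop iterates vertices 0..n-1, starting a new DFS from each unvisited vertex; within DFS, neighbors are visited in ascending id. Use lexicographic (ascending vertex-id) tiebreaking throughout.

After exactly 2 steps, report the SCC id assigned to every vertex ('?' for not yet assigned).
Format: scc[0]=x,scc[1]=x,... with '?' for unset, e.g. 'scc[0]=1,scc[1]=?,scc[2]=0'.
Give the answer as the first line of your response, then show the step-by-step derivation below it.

scc[0]=?,scc[1]=?,scc[2]=?,scc[3]=0,scc[4]=?

step 1: low=(low[0]=0,low[1]=?,low[2]=1,low[3]=3,low[4]=0); scc=(scc[0]=?,scc[1]=?,scc[2]=?,scc[3]=0,scc[4]=?)
step 2: low=(low[0]=0,low[1]=?,low[2]=1,low[3]=3,low[4]=0); scc=(scc[0]=?,scc[1]=?,scc[2]=?,scc[3]=0,scc[4]=?)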